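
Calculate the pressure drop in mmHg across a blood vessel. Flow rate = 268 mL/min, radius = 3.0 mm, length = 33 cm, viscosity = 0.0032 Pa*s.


dP = 8*mu*L*Q / (pi*r^4)
Q = 268 mL/min = 4.46667e-06 m^3/s
dP = 148.287 Pa = 148.287 / 133.322 mmHg = 1.112 mmHg


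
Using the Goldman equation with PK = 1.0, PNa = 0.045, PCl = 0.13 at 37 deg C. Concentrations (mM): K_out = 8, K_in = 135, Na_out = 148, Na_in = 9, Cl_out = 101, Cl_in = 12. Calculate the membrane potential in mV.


Vm = (RT/F)*ln((PK*Ko + PNa*Nao + PCl*Cli)/(PK*Ki + PNa*Nai + PCl*Clo))
Numer = 16.22, Denom = 148.535
Vm = -59.19 mV


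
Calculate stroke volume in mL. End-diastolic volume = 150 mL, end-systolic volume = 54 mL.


SV = EDV - ESV
SV = 150 - 54
SV = 96 mL


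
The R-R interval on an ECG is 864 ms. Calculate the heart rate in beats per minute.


HR = 60 / RR_interval(s)
RR = 864 ms = 0.864 s
HR = 60 / 0.864 = 69.44 bpm


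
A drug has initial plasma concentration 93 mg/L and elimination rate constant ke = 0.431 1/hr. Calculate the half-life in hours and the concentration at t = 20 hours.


t_half = ln(2) / ke = 0.693147 / 0.431 = 1.608 hr
C(t) = C0 * exp(-ke*t) = 93 * exp(-0.431*20)
C(20) = 0.01678 mg/L


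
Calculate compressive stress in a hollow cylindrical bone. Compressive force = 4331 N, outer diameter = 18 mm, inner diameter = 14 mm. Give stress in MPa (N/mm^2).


A = pi*(r_o^2 - r_i^2)
r_o = 9 mm, r_i = 7 mm
A = 100.531 mm^2
sigma = F/A = 4331 / 100.531
sigma = 43.08 MPa


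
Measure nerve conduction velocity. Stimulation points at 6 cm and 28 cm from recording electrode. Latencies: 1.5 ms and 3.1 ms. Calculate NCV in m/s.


Distance = (28 - 6) / 100 = 0.22 m
dt = (3.1 - 1.5) / 1000 = 0.0016 s
NCV = dist / dt = 137.5 m/s


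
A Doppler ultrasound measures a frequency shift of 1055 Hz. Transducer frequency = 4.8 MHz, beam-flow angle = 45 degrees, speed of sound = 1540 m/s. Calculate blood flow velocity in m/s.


v = fd * c / (2 * f0 * cos(theta))
v = 1055 * 1540 / (2 * 4.8000e+06 * cos(45))
v = 0.2393 m/s


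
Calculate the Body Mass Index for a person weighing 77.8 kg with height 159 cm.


BMI = weight / height^2
height = 159 cm = 1.59 m
BMI = 77.8 / 1.59^2
BMI = 30.77 kg/m^2


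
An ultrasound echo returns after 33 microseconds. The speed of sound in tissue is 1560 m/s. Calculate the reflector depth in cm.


depth = c * t / 2
t = 33 us = 3.3000e-05 s
depth = 1560 * 3.3000e-05 / 2
depth = 0.02574 m = 2.574 cm


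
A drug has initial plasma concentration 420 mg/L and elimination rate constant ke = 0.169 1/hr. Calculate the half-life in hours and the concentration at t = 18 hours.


t_half = ln(2) / ke = 0.693147 / 0.169 = 4.101 hr
C(t) = C0 * exp(-ke*t) = 420 * exp(-0.169*18)
C(18) = 20.05 mg/L


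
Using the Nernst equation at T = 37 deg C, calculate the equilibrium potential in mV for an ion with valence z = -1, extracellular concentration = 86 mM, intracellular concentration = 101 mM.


E = (RT/(zF)) * ln(C_out/C_in)
T = 37 + 273.15 = 310.15 K
E = (8.314 * 310.15 / (-1 * 96485)) * ln(86/101)
E = 4.297 mV


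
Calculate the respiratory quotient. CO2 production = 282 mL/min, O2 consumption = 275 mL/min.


RQ = VCO2 / VO2
RQ = 282 / 275
RQ = 1.025


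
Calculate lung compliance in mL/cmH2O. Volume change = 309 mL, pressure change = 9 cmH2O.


C = dV / dP
C = 309 / 9
C = 34.33 mL/cmH2O


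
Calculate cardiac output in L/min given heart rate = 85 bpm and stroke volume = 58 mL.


CO = HR * SV
CO = 85 * 58 / 1000
CO = 4.93 L/min


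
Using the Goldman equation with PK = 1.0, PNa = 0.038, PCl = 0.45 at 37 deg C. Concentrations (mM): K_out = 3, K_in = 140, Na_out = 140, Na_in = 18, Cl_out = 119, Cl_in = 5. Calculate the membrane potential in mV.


Vm = (RT/F)*ln((PK*Ko + PNa*Nao + PCl*Cli)/(PK*Ki + PNa*Nai + PCl*Clo))
Numer = 10.57, Denom = 194.234
Vm = -77.8 mV


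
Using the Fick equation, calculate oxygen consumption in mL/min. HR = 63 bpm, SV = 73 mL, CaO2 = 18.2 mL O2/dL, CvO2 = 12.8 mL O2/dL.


CO = HR*SV = 63*73/1000 = 4.599 L/min
a-v O2 diff = 18.2 - 12.8 = 5.4 mL/dL
VO2 = CO * (CaO2-CvO2) * 10 dL/L
VO2 = 4.599 * 5.4 * 10
VO2 = 248.3 mL/min


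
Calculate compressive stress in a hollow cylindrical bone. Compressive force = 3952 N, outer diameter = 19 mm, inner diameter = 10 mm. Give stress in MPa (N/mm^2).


A = pi*(r_o^2 - r_i^2)
r_o = 9.5 mm, r_i = 5 mm
A = 204.989 mm^2
sigma = F/A = 3952 / 204.989
sigma = 19.28 MPa


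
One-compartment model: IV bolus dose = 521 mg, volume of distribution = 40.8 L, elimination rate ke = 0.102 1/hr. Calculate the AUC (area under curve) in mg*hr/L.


C0 = Dose/Vd = 521/40.8 = 12.7696 mg/L
AUC = C0/ke = 12.7696/0.102
AUC = 125.2 mg*hr/L


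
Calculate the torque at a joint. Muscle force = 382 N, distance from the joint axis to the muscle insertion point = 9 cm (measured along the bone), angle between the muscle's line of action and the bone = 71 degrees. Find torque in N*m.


Torque = F * d * sin(theta)   (moment arm = d*sin(theta))
d = 9 cm = 0.09 m
Torque = 382 * 0.09 * sin(71)
Torque = 32.51 N*m


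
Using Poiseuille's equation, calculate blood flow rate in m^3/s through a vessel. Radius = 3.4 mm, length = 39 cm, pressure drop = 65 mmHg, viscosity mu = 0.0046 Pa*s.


Q = pi*r^4*dP / (8*mu*L)
r = 0.0034 m, L = 0.39 m
dP = 65 mmHg = 8665.93 Pa
Q = 2.5349e-04 m^3/s


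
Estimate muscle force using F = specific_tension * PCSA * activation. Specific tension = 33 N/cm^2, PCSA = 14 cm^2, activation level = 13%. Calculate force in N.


F = sigma * PCSA * activation
F = 33 * 14 * 0.13
F = 60.06 N


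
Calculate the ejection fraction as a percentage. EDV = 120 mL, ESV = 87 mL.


SV = EDV - ESV = 120 - 87 = 33 mL
EF = SV/EDV * 100 = 33/120 * 100
EF = 27.5%


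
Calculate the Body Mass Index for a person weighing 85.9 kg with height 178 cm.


BMI = weight / height^2
height = 178 cm = 1.78 m
BMI = 85.9 / 1.78^2
BMI = 27.11 kg/m^2


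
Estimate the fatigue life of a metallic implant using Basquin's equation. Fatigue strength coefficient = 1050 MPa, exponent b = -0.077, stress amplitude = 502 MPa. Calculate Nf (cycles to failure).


sigma_a = sigma_f' * (2Nf)^b
2Nf = (sigma_a/sigma_f')^(1/b)
2Nf = (502/1050)^(1/-0.077)
2Nf = 14526.146
Nf = 7263


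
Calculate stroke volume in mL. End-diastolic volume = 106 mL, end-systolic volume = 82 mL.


SV = EDV - ESV
SV = 106 - 82
SV = 24 mL


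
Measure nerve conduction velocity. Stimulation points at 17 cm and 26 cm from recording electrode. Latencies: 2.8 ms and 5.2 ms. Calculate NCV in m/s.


Distance = (26 - 17) / 100 = 0.09 m
dt = (5.2 - 2.8) / 1000 = 0.0024 s
NCV = dist / dt = 37.5 m/s


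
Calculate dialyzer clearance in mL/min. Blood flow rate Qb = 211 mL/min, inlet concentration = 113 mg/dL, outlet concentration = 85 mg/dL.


K = Qb * (Cb_in - Cb_out) / Cb_in
K = 211 * (113 - 85) / 113
K = 52.28 mL/min


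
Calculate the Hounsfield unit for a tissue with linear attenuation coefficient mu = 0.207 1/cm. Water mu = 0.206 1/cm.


HU = ((mu_tissue - mu_water) / mu_water) * 1000
HU = ((0.207 - 0.206) / 0.206) * 1000
HU = 4.854


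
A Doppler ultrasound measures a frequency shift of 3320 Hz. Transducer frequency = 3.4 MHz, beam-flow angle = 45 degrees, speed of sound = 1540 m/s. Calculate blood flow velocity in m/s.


v = fd * c / (2 * f0 * cos(theta))
v = 3320 * 1540 / (2 * 3.4000e+06 * cos(45))
v = 1.063 m/s


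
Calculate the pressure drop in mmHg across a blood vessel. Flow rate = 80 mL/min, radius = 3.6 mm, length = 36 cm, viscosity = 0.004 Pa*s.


dP = 8*mu*L*Q / (pi*r^4)
Q = 80 mL/min = 1.33333e-06 m^3/s
dP = 29.1092 Pa = 29.1092 / 133.322 mmHg = 0.2183 mmHg


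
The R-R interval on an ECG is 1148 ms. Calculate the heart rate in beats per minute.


HR = 60 / RR_interval(s)
RR = 1148 ms = 1.148 s
HR = 60 / 1.148 = 52.26 bpm


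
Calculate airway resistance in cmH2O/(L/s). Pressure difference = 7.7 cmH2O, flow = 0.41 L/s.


R = dP / flow
R = 7.7 / 0.41
R = 18.78 cmH2O/(L/s)


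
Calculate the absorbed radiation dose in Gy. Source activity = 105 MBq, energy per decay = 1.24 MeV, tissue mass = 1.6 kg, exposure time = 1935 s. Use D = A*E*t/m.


A = 105 MBq = 1.0500e+08 Bq
E = 1.24 MeV = 1.98648e-13 J
D = A*E*t/m = 1.0500e+08*1.98648e-13*1935/1.6
D = 0.02523 Gy


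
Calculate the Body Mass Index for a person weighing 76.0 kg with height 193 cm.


BMI = weight / height^2
height = 193 cm = 1.93 m
BMI = 76.0 / 1.93^2
BMI = 20.4 kg/m^2


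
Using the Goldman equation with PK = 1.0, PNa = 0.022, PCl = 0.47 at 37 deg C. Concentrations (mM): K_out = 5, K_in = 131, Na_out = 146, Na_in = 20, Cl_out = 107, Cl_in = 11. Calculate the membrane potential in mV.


Vm = (RT/F)*ln((PK*Ko + PNa*Nao + PCl*Cli)/(PK*Ki + PNa*Nai + PCl*Clo))
Numer = 13.382, Denom = 181.73
Vm = -69.72 mV


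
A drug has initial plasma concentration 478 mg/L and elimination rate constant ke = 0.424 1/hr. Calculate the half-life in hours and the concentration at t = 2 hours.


t_half = ln(2) / ke = 0.693147 / 0.424 = 1.635 hr
C(t) = C0 * exp(-ke*t) = 478 * exp(-0.424*2)
C(2) = 204.7 mg/L


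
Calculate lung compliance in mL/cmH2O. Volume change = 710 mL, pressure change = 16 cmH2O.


C = dV / dP
C = 710 / 16
C = 44.38 mL/cmH2O


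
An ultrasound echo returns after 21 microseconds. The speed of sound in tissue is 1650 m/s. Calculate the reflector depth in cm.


depth = c * t / 2
t = 21 us = 2.1000e-05 s
depth = 1650 * 2.1000e-05 / 2
depth = 0.017325 m = 1.7325 cm


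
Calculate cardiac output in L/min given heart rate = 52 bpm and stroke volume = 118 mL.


CO = HR * SV
CO = 52 * 118 / 1000
CO = 6.136 L/min


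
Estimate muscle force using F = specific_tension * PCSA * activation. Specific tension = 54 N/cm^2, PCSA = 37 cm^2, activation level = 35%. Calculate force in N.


F = sigma * PCSA * activation
F = 54 * 37 * 0.35
F = 699.3 N


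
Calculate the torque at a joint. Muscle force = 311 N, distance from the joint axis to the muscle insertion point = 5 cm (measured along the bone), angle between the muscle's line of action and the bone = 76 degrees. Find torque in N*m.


Torque = F * d * sin(theta)   (moment arm = d*sin(theta))
d = 5 cm = 0.05 m
Torque = 311 * 0.05 * sin(76)
Torque = 15.09 N*m


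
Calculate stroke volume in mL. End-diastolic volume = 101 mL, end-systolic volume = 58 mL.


SV = EDV - ESV
SV = 101 - 58
SV = 43 mL


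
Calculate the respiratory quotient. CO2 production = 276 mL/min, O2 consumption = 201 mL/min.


RQ = VCO2 / VO2
RQ = 276 / 201
RQ = 1.373


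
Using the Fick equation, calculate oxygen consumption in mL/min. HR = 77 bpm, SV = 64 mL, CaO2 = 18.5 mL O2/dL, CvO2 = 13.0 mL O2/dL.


CO = HR*SV = 77*64/1000 = 4.928 L/min
a-v O2 diff = 18.5 - 13.0 = 5.5 mL/dL
VO2 = CO * (CaO2-CvO2) * 10 dL/L
VO2 = 4.928 * 5.5 * 10
VO2 = 271 mL/min


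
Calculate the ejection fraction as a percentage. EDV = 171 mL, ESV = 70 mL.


SV = EDV - ESV = 171 - 70 = 101 mL
EF = SV/EDV * 100 = 101/171 * 100
EF = 59.06%


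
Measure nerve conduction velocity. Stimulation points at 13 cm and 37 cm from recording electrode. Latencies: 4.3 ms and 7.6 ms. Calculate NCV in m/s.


Distance = (37 - 13) / 100 = 0.24 m
dt = (7.6 - 4.3) / 1000 = 0.0033 s
NCV = dist / dt = 72.73 m/s


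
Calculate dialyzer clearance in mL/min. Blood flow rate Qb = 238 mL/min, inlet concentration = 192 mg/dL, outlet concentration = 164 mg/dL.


K = Qb * (Cb_in - Cb_out) / Cb_in
K = 238 * (192 - 164) / 192
K = 34.71 mL/min


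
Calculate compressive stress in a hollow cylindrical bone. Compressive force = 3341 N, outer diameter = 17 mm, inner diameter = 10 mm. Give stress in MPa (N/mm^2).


A = pi*(r_o^2 - r_i^2)
r_o = 8.5 mm, r_i = 5 mm
A = 148.44 mm^2
sigma = F/A = 3341 / 148.44
sigma = 22.51 MPa


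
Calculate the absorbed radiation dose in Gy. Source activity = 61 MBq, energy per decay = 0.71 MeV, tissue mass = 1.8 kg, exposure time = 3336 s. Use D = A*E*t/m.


A = 61 MBq = 6.1000e+07 Bq
E = 0.71 MeV = 1.13742e-13 J
D = A*E*t/m = 6.1000e+07*1.13742e-13*3336/1.8
D = 0.01286 Gy


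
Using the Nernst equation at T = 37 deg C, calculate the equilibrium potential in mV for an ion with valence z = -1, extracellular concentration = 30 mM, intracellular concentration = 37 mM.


E = (RT/(zF)) * ln(C_out/C_in)
T = 37 + 273.15 = 310.15 K
E = (8.314 * 310.15 / (-1 * 96485)) * ln(30/37)
E = 5.605 mV


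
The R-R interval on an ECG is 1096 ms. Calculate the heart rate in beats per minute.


HR = 60 / RR_interval(s)
RR = 1096 ms = 1.096 s
HR = 60 / 1.096 = 54.74 bpm


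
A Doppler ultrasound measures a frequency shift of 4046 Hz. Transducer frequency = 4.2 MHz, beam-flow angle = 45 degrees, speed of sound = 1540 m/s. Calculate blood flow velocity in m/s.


v = fd * c / (2 * f0 * cos(theta))
v = 4046 * 1540 / (2 * 4.2000e+06 * cos(45))
v = 1.049 m/s


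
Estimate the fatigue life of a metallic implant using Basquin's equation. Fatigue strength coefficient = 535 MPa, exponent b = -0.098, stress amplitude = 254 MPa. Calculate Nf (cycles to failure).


sigma_a = sigma_f' * (2Nf)^b
2Nf = (sigma_a/sigma_f')^(1/b)
2Nf = (254/535)^(1/-0.098)
2Nf = 2000.899
Nf = 1000


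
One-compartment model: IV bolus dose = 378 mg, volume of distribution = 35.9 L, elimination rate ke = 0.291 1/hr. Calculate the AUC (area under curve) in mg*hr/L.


C0 = Dose/Vd = 378/35.9 = 10.5292 mg/L
AUC = C0/ke = 10.5292/0.291
AUC = 36.18 mg*hr/L


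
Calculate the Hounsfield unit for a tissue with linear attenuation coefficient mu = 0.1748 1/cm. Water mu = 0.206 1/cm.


HU = ((mu_tissue - mu_water) / mu_water) * 1000
HU = ((0.1748 - 0.206) / 0.206) * 1000
HU = -151.5


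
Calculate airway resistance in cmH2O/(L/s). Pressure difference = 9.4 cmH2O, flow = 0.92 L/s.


R = dP / flow
R = 9.4 / 0.92
R = 10.22 cmH2O/(L/s)


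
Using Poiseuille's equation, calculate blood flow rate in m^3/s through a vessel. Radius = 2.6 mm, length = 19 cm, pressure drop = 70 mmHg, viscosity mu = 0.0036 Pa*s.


Q = pi*r^4*dP / (8*mu*L)
r = 0.0026 m, L = 0.19 m
dP = 70 mmHg = 9332.54 Pa
Q = 2.4485e-04 m^3/s


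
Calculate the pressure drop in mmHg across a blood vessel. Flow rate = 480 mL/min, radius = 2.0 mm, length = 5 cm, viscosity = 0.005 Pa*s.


dP = 8*mu*L*Q / (pi*r^4)
Q = 480 mL/min = 8e-06 m^3/s
dP = 318.31 Pa = 318.31 / 133.322 mmHg = 2.388 mmHg


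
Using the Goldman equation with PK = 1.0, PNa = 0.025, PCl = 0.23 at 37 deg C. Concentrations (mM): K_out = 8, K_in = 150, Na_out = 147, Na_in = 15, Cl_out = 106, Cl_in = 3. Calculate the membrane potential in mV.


Vm = (RT/F)*ln((PK*Ko + PNa*Nao + PCl*Cli)/(PK*Ki + PNa*Nai + PCl*Clo))
Numer = 12.365, Denom = 174.755
Vm = -70.78 mV


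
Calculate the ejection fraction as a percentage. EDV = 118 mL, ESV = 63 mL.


SV = EDV - ESV = 118 - 63 = 55 mL
EF = SV/EDV * 100 = 55/118 * 100
EF = 46.61%


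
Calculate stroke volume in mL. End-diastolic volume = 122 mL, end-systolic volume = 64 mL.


SV = EDV - ESV
SV = 122 - 64
SV = 58 mL


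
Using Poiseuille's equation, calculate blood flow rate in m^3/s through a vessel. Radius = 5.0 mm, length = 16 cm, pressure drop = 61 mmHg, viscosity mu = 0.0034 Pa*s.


Q = pi*r^4*dP / (8*mu*L)
r = 0.005 m, L = 0.16 m
dP = 61 mmHg = 8132.642 Pa
Q = 0.003669 m^3/s


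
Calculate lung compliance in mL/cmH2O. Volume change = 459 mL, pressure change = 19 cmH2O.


C = dV / dP
C = 459 / 19
C = 24.16 mL/cmH2O


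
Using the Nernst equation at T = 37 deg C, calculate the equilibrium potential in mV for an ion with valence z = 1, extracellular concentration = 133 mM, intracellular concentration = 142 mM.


E = (RT/(zF)) * ln(C_out/C_in)
T = 37 + 273.15 = 310.15 K
E = (8.314 * 310.15 / (1 * 96485)) * ln(133/142)
E = -1.75 mV


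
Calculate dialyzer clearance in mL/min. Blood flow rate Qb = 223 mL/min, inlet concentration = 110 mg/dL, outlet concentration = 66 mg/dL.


K = Qb * (Cb_in - Cb_out) / Cb_in
K = 223 * (110 - 66) / 110
K = 89.2 mL/min


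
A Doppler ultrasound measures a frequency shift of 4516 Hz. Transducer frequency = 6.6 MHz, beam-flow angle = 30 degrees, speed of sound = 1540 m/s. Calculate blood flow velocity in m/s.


v = fd * c / (2 * f0 * cos(theta))
v = 4516 * 1540 / (2 * 6.6000e+06 * cos(30))
v = 0.6084 m/s


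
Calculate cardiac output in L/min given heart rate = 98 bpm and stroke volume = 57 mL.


CO = HR * SV
CO = 98 * 57 / 1000
CO = 5.586 L/min


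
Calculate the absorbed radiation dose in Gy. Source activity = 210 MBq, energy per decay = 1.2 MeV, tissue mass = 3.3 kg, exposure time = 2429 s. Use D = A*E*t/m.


A = 210 MBq = 2.1000e+08 Bq
E = 1.2 MeV = 1.9224e-13 J
D = A*E*t/m = 2.1000e+08*1.9224e-13*2429/3.3
D = 0.02972 Gy


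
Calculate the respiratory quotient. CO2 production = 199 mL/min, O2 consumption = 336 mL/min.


RQ = VCO2 / VO2
RQ = 199 / 336
RQ = 0.5923


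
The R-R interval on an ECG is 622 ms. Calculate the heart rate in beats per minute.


HR = 60 / RR_interval(s)
RR = 622 ms = 0.622 s
HR = 60 / 0.622 = 96.46 bpm


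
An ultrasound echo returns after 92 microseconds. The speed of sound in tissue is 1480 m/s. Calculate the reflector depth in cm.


depth = c * t / 2
t = 92 us = 9.2000e-05 s
depth = 1480 * 9.2000e-05 / 2
depth = 0.06808 m = 6.808 cm


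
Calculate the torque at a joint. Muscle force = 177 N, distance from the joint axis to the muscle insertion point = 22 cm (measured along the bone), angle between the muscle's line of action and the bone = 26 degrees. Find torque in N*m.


Torque = F * d * sin(theta)   (moment arm = d*sin(theta))
d = 22 cm = 0.22 m
Torque = 177 * 0.22 * sin(26)
Torque = 17.07 N*m


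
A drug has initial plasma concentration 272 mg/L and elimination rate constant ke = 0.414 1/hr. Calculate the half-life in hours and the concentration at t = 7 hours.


t_half = ln(2) / ke = 0.693147 / 0.414 = 1.674 hr
C(t) = C0 * exp(-ke*t) = 272 * exp(-0.414*7)
C(7) = 15 mg/L


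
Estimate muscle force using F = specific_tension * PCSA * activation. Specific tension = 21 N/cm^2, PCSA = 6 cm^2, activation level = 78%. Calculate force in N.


F = sigma * PCSA * activation
F = 21 * 6 * 0.78
F = 98.28 N


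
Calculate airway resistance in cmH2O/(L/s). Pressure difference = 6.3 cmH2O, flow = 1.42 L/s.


R = dP / flow
R = 6.3 / 1.42
R = 4.437 cmH2O/(L/s)


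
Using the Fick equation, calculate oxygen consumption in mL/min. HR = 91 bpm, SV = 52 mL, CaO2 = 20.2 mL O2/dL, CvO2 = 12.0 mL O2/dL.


CO = HR*SV = 91*52/1000 = 4.732 L/min
a-v O2 diff = 20.2 - 12.0 = 8.2 mL/dL
VO2 = CO * (CaO2-CvO2) * 10 dL/L
VO2 = 4.732 * 8.2 * 10
VO2 = 388 mL/min


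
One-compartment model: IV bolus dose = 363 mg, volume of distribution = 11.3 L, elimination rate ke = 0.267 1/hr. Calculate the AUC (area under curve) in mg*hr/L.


C0 = Dose/Vd = 363/11.3 = 32.1239 mg/L
AUC = C0/ke = 32.1239/0.267
AUC = 120.3 mg*hr/L


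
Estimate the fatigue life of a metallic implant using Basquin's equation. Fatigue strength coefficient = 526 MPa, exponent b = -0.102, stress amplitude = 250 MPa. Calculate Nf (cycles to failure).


sigma_a = sigma_f' * (2Nf)^b
2Nf = (sigma_a/sigma_f')^(1/b)
2Nf = (250/526)^(1/-0.102)
2Nf = 1469.3155
Nf = 734.7


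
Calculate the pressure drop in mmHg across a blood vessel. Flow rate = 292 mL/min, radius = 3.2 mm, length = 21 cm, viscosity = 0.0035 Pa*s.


dP = 8*mu*L*Q / (pi*r^4)
Q = 292 mL/min = 4.86667e-06 m^3/s
dP = 86.8679 Pa = 86.8679 / 133.322 mmHg = 0.6516 mmHg


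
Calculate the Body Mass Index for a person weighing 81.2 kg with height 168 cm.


BMI = weight / height^2
height = 168 cm = 1.68 m
BMI = 81.2 / 1.68^2
BMI = 28.77 kg/m^2


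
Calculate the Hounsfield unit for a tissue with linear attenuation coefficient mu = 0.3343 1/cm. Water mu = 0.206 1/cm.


HU = ((mu_tissue - mu_water) / mu_water) * 1000
HU = ((0.3343 - 0.206) / 0.206) * 1000
HU = 622.8


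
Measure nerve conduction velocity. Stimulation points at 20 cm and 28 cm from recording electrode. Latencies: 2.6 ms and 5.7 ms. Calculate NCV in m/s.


Distance = (28 - 20) / 100 = 0.08 m
dt = (5.7 - 2.6) / 1000 = 0.0031 s
NCV = dist / dt = 25.81 m/s


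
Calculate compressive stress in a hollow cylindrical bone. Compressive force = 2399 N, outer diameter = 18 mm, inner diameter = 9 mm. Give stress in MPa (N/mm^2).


A = pi*(r_o^2 - r_i^2)
r_o = 9 mm, r_i = 4.5 mm
A = 190.852 mm^2
sigma = F/A = 2399 / 190.852
sigma = 12.57 MPa


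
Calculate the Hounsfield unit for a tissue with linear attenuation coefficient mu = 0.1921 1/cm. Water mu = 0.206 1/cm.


HU = ((mu_tissue - mu_water) / mu_water) * 1000
HU = ((0.1921 - 0.206) / 0.206) * 1000
HU = -67.48


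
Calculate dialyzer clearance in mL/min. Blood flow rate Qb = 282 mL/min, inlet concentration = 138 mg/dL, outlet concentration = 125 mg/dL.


K = Qb * (Cb_in - Cb_out) / Cb_in
K = 282 * (138 - 125) / 138
K = 26.57 mL/min


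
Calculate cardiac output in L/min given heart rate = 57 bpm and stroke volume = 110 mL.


CO = HR * SV
CO = 57 * 110 / 1000
CO = 6.27 L/min


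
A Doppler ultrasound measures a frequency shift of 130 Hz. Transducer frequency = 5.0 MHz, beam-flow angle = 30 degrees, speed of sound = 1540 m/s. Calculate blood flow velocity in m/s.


v = fd * c / (2 * f0 * cos(theta))
v = 130 * 1540 / (2 * 5.0000e+06 * cos(30))
v = 0.02312 m/s


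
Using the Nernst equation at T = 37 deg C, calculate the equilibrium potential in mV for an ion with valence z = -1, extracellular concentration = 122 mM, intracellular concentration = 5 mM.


E = (RT/(zF)) * ln(C_out/C_in)
T = 37 + 273.15 = 310.15 K
E = (8.314 * 310.15 / (-1 * 96485)) * ln(122/5)
E = -85.38 mV


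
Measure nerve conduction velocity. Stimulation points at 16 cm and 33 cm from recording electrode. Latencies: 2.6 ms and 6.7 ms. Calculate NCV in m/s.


Distance = (33 - 16) / 100 = 0.17 m
dt = (6.7 - 2.6) / 1000 = 0.0041 s
NCV = dist / dt = 41.46 m/s


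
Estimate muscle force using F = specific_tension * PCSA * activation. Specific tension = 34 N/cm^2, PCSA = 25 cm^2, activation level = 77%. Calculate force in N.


F = sigma * PCSA * activation
F = 34 * 25 * 0.77
F = 654.5 N


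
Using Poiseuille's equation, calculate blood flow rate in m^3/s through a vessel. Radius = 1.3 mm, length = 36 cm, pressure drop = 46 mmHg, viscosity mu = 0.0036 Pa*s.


Q = pi*r^4*dP / (8*mu*L)
r = 0.0013 m, L = 0.36 m
dP = 46 mmHg = 6132.812 Pa
Q = 5.3075e-06 m^3/s


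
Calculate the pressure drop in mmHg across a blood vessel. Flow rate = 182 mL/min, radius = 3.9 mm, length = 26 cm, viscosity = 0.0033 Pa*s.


dP = 8*mu*L*Q / (pi*r^4)
Q = 182 mL/min = 3.03333e-06 m^3/s
dP = 28.6476 Pa = 28.6476 / 133.322 mmHg = 0.2149 mmHg


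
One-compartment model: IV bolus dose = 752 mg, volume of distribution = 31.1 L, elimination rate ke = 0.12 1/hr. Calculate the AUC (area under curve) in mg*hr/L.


C0 = Dose/Vd = 752/31.1 = 24.1801 mg/L
AUC = C0/ke = 24.1801/0.12
AUC = 201.5 mg*hr/L


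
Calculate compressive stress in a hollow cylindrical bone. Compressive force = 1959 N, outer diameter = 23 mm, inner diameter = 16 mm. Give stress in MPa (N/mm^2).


A = pi*(r_o^2 - r_i^2)
r_o = 11.5 mm, r_i = 8 mm
A = 214.414 mm^2
sigma = F/A = 1959 / 214.414
sigma = 9.137 MPa


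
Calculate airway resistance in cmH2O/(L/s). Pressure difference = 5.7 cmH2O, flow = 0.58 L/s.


R = dP / flow
R = 5.7 / 0.58
R = 9.828 cmH2O/(L/s)


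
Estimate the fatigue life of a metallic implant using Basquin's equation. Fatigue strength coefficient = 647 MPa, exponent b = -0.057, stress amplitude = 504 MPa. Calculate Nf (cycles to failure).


sigma_a = sigma_f' * (2Nf)^b
2Nf = (sigma_a/sigma_f')^(1/b)
2Nf = (504/647)^(1/-0.057)
2Nf = 79.992293
Nf = 40


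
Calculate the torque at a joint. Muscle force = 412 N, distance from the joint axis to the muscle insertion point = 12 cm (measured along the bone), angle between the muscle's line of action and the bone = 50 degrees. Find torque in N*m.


Torque = F * d * sin(theta)   (moment arm = d*sin(theta))
d = 12 cm = 0.12 m
Torque = 412 * 0.12 * sin(50)
Torque = 37.87 N*m


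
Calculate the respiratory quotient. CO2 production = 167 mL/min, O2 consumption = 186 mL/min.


RQ = VCO2 / VO2
RQ = 167 / 186
RQ = 0.8978


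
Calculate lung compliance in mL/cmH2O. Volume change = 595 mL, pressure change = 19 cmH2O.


C = dV / dP
C = 595 / 19
C = 31.32 mL/cmH2O


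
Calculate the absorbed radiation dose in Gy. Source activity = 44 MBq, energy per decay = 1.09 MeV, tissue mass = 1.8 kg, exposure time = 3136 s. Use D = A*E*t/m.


A = 44 MBq = 4.4000e+07 Bq
E = 1.09 MeV = 1.74618e-13 J
D = A*E*t/m = 4.4000e+07*1.74618e-13*3136/1.8
D = 0.01339 Gy


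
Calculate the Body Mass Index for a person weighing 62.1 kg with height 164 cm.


BMI = weight / height^2
height = 164 cm = 1.64 m
BMI = 62.1 / 1.64^2
BMI = 23.09 kg/m^2


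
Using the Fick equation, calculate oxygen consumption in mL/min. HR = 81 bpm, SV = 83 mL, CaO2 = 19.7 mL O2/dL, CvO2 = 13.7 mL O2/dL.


CO = HR*SV = 81*83/1000 = 6.723 L/min
a-v O2 diff = 19.7 - 13.7 = 6 mL/dL
VO2 = CO * (CaO2-CvO2) * 10 dL/L
VO2 = 6.723 * 6 * 10
VO2 = 403.4 mL/min


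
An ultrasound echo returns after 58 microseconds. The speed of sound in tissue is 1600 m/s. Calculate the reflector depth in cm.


depth = c * t / 2
t = 58 us = 5.8000e-05 s
depth = 1600 * 5.8000e-05 / 2
depth = 0.0464 m = 4.64 cm


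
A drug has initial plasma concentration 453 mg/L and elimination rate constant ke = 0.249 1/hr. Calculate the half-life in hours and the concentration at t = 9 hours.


t_half = ln(2) / ke = 0.693147 / 0.249 = 2.784 hr
C(t) = C0 * exp(-ke*t) = 453 * exp(-0.249*9)
C(9) = 48.18 mg/L


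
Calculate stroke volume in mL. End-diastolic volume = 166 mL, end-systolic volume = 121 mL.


SV = EDV - ESV
SV = 166 - 121
SV = 45 mL


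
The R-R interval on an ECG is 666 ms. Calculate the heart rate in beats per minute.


HR = 60 / RR_interval(s)
RR = 666 ms = 0.666 s
HR = 60 / 0.666 = 90.09 bpm


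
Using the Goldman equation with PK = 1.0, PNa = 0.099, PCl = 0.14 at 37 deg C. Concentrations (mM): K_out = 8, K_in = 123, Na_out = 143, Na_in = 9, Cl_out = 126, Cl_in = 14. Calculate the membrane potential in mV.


Vm = (RT/F)*ln((PK*Ko + PNa*Nao + PCl*Cli)/(PK*Ki + PNa*Nai + PCl*Clo))
Numer = 24.117, Denom = 141.531
Vm = -47.29 mV


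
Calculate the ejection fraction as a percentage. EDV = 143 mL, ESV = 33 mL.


SV = EDV - ESV = 143 - 33 = 110 mL
EF = SV/EDV * 100 = 110/143 * 100
EF = 76.92%


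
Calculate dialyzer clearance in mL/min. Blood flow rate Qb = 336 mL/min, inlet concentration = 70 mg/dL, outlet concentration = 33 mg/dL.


K = Qb * (Cb_in - Cb_out) / Cb_in
K = 336 * (70 - 33) / 70
K = 177.6 mL/min


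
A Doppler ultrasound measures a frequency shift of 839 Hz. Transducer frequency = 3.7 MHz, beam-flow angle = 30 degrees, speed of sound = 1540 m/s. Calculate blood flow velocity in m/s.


v = fd * c / (2 * f0 * cos(theta))
v = 839 * 1540 / (2 * 3.7000e+06 * cos(30))
v = 0.2016 m/s


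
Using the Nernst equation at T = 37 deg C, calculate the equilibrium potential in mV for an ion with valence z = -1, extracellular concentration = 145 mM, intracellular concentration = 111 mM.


E = (RT/(zF)) * ln(C_out/C_in)
T = 37 + 273.15 = 310.15 K
E = (8.314 * 310.15 / (-1 * 96485)) * ln(145/111)
E = -7.141 mV


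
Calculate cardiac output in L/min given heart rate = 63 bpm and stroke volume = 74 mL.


CO = HR * SV
CO = 63 * 74 / 1000
CO = 4.662 L/min


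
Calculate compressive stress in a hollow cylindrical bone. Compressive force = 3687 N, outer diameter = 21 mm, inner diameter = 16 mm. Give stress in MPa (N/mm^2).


A = pi*(r_o^2 - r_i^2)
r_o = 10.5 mm, r_i = 8 mm
A = 145.299 mm^2
sigma = F/A = 3687 / 145.299
sigma = 25.38 MPa


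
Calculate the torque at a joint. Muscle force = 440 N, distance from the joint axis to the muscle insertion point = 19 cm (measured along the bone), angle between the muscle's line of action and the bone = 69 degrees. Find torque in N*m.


Torque = F * d * sin(theta)   (moment arm = d*sin(theta))
d = 19 cm = 0.19 m
Torque = 440 * 0.19 * sin(69)
Torque = 78.05 N*m


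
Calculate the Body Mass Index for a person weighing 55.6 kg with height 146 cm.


BMI = weight / height^2
height = 146 cm = 1.46 m
BMI = 55.6 / 1.46^2
BMI = 26.08 kg/m^2


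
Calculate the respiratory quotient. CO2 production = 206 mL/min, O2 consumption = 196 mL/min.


RQ = VCO2 / VO2
RQ = 206 / 196
RQ = 1.051


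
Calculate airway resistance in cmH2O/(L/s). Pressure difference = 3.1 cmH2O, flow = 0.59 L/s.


R = dP / flow
R = 3.1 / 0.59
R = 5.254 cmH2O/(L/s)


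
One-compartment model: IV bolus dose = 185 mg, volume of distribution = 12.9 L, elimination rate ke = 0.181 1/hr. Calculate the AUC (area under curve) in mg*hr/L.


C0 = Dose/Vd = 185/12.9 = 14.3411 mg/L
AUC = C0/ke = 14.3411/0.181
AUC = 79.23 mg*hr/L


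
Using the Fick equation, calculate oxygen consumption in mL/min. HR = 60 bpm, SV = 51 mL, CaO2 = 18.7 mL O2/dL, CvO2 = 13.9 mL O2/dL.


CO = HR*SV = 60*51/1000 = 3.06 L/min
a-v O2 diff = 18.7 - 13.9 = 4.8 mL/dL
VO2 = CO * (CaO2-CvO2) * 10 dL/L
VO2 = 3.06 * 4.8 * 10
VO2 = 146.9 mL/min


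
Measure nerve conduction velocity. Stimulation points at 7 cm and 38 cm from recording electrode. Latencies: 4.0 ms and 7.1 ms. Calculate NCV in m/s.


Distance = (38 - 7) / 100 = 0.31 m
dt = (7.1 - 4.0) / 1000 = 0.0031 s
NCV = dist / dt = 100 m/s


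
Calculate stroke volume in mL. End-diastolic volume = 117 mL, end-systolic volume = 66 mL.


SV = EDV - ESV
SV = 117 - 66
SV = 51 mL


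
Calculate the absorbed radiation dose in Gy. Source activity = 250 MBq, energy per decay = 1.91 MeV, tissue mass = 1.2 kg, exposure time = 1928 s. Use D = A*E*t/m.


A = 250 MBq = 2.5000e+08 Bq
E = 1.91 MeV = 3.05982e-13 J
D = A*E*t/m = 2.5000e+08*3.05982e-13*1928/1.2
D = 0.1229 Gy


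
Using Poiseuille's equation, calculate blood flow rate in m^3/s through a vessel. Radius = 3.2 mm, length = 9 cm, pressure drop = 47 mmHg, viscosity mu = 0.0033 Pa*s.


Q = pi*r^4*dP / (8*mu*L)
r = 0.0032 m, L = 0.09 m
dP = 47 mmHg = 6266.134 Pa
Q = 8.6877e-04 m^3/s


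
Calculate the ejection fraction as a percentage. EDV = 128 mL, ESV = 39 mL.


SV = EDV - ESV = 128 - 39 = 89 mL
EF = SV/EDV * 100 = 89/128 * 100
EF = 69.53%


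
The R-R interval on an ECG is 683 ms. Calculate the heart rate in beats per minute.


HR = 60 / RR_interval(s)
RR = 683 ms = 0.683 s
HR = 60 / 0.683 = 87.85 bpm


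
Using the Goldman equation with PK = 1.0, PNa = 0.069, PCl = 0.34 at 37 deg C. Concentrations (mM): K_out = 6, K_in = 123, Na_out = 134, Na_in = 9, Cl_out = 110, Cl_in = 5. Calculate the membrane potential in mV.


Vm = (RT/F)*ln((PK*Ko + PNa*Nao + PCl*Cli)/(PK*Ki + PNa*Nai + PCl*Clo))
Numer = 16.946, Denom = 161.021
Vm = -60.17 mV


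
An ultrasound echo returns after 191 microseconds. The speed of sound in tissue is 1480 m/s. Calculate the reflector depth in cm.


depth = c * t / 2
t = 191 us = 1.9100e-04 s
depth = 1480 * 1.9100e-04 / 2
depth = 0.14134 m = 14.134 cm


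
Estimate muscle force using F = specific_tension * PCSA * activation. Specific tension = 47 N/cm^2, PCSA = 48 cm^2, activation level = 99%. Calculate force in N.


F = sigma * PCSA * activation
F = 47 * 48 * 0.99
F = 2233 N


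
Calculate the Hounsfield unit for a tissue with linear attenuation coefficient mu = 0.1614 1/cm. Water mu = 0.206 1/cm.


HU = ((mu_tissue - mu_water) / mu_water) * 1000
HU = ((0.1614 - 0.206) / 0.206) * 1000
HU = -216.5


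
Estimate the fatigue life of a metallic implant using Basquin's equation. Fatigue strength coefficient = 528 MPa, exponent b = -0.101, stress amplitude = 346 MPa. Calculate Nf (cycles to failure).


sigma_a = sigma_f' * (2Nf)^b
2Nf = (sigma_a/sigma_f')^(1/b)
2Nf = (346/528)^(1/-0.101)
2Nf = 65.675622
Nf = 32.84


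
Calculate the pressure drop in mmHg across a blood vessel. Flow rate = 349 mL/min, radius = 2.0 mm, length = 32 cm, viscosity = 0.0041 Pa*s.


dP = 8*mu*L*Q / (pi*r^4)
Q = 349 mL/min = 5.81667e-06 m^3/s
dP = 1214.59 Pa = 1214.59 / 133.322 mmHg = 9.11 mmHg


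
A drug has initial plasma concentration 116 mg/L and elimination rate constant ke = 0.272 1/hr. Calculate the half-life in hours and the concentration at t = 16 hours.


t_half = ln(2) / ke = 0.693147 / 0.272 = 2.548 hr
C(t) = C0 * exp(-ke*t) = 116 * exp(-0.272*16)
C(16) = 1.494 mg/L


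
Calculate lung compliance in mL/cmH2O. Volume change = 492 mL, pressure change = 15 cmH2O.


C = dV / dP
C = 492 / 15
C = 32.8 mL/cmH2O


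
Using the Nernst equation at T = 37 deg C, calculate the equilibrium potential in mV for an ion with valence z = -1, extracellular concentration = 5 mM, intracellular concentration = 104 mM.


E = (RT/(zF)) * ln(C_out/C_in)
T = 37 + 273.15 = 310.15 K
E = (8.314 * 310.15 / (-1 * 96485)) * ln(5/104)
E = 81.11 mV


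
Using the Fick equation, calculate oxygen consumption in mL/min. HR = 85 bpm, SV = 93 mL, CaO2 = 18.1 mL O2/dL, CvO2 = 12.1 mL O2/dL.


CO = HR*SV = 85*93/1000 = 7.905 L/min
a-v O2 diff = 18.1 - 12.1 = 6 mL/dL
VO2 = CO * (CaO2-CvO2) * 10 dL/L
VO2 = 7.905 * 6 * 10
VO2 = 474.3 mL/min


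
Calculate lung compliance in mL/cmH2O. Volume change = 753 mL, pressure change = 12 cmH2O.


C = dV / dP
C = 753 / 12
C = 62.75 mL/cmH2O


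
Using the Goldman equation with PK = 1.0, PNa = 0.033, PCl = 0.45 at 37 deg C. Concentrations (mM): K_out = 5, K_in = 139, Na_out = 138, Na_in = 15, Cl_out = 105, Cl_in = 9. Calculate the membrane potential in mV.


Vm = (RT/F)*ln((PK*Ko + PNa*Nao + PCl*Cli)/(PK*Ki + PNa*Nai + PCl*Clo))
Numer = 13.604, Denom = 186.745
Vm = -70 mV


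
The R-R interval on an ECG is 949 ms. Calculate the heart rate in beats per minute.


HR = 60 / RR_interval(s)
RR = 949 ms = 0.949 s
HR = 60 / 0.949 = 63.22 bpm


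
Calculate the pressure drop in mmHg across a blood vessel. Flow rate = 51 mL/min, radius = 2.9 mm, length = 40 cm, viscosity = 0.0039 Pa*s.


dP = 8*mu*L*Q / (pi*r^4)
Q = 51 mL/min = 8.5e-07 m^3/s
dP = 47.741 Pa = 47.741 / 133.322 mmHg = 0.3581 mmHg


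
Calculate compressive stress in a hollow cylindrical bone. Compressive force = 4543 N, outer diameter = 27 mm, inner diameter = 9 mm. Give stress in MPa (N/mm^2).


A = pi*(r_o^2 - r_i^2)
r_o = 13.5 mm, r_i = 4.5 mm
A = 508.938 mm^2
sigma = F/A = 4543 / 508.938
sigma = 8.926 MPa


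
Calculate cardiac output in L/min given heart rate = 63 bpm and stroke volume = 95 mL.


CO = HR * SV
CO = 63 * 95 / 1000
CO = 5.985 L/min


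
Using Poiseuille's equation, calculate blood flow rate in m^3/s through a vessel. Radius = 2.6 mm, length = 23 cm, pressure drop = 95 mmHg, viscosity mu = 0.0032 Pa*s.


Q = pi*r^4*dP / (8*mu*L)
r = 0.0026 m, L = 0.23 m
dP = 95 mmHg = 12665.59 Pa
Q = 3.0882e-04 m^3/s


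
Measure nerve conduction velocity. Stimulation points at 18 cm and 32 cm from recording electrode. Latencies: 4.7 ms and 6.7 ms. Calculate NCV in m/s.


Distance = (32 - 18) / 100 = 0.14 m
dt = (6.7 - 4.7) / 1000 = 0.002 s
NCV = dist / dt = 70 m/s


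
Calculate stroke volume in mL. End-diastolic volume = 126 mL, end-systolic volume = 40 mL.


SV = EDV - ESV
SV = 126 - 40
SV = 86 mL


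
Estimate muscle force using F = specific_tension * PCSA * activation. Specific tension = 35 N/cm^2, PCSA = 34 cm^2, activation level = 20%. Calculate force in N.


F = sigma * PCSA * activation
F = 35 * 34 * 0.2
F = 238 N


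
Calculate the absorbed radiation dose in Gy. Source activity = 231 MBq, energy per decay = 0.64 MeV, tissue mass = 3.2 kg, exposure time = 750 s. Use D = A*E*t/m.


A = 231 MBq = 2.3100e+08 Bq
E = 0.64 MeV = 1.02528e-13 J
D = A*E*t/m = 2.3100e+08*1.02528e-13*750/3.2
D = 0.005551 Gy


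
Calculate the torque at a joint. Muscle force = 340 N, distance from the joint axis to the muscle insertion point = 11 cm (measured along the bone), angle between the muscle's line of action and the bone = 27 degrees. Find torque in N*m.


Torque = F * d * sin(theta)   (moment arm = d*sin(theta))
d = 11 cm = 0.11 m
Torque = 340 * 0.11 * sin(27)
Torque = 16.98 N*m


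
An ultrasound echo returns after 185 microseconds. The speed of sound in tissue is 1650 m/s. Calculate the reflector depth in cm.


depth = c * t / 2
t = 185 us = 1.8500e-04 s
depth = 1650 * 1.8500e-04 / 2
depth = 0.152625 m = 15.2625 cm


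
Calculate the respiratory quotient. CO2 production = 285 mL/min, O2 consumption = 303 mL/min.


RQ = VCO2 / VO2
RQ = 285 / 303
RQ = 0.9406


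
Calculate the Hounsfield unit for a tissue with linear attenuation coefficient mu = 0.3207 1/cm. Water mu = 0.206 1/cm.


HU = ((mu_tissue - mu_water) / mu_water) * 1000
HU = ((0.3207 - 0.206) / 0.206) * 1000
HU = 556.8


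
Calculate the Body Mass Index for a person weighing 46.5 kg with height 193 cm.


BMI = weight / height^2
height = 193 cm = 1.93 m
BMI = 46.5 / 1.93^2
BMI = 12.48 kg/m^2


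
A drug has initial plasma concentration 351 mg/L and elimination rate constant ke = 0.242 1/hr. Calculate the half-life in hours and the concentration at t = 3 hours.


t_half = ln(2) / ke = 0.693147 / 0.242 = 2.864 hr
C(t) = C0 * exp(-ke*t) = 351 * exp(-0.242*3)
C(3) = 169.8 mg/L


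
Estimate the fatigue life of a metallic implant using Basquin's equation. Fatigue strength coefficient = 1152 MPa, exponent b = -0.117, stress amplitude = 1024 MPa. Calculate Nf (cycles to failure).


sigma_a = sigma_f' * (2Nf)^b
2Nf = (sigma_a/sigma_f')^(1/b)
2Nf = (1024/1152)^(1/-0.117)
2Nf = 2.7365352
Nf = 1.368


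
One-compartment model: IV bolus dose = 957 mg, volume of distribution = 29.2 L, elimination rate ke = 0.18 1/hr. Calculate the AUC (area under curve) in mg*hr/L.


C0 = Dose/Vd = 957/29.2 = 32.774 mg/L
AUC = C0/ke = 32.774/0.18
AUC = 182.1 mg*hr/L


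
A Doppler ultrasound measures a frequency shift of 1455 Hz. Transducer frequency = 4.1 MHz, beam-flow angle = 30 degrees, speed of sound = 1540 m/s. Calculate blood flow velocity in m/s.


v = fd * c / (2 * f0 * cos(theta))
v = 1455 * 1540 / (2 * 4.1000e+06 * cos(30))
v = 0.3155 m/s


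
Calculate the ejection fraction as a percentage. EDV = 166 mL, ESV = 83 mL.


SV = EDV - ESV = 166 - 83 = 83 mL
EF = SV/EDV * 100 = 83/166 * 100
EF = 50%


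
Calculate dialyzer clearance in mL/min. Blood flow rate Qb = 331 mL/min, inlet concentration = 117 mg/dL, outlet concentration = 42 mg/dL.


K = Qb * (Cb_in - Cb_out) / Cb_in
K = 331 * (117 - 42) / 117
K = 212.2 mL/min


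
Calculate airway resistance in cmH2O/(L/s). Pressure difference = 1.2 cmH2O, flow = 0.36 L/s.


R = dP / flow
R = 1.2 / 0.36
R = 3.333 cmH2O/(L/s)


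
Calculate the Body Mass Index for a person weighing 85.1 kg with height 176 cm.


BMI = weight / height^2
height = 176 cm = 1.76 m
BMI = 85.1 / 1.76^2
BMI = 27.47 kg/m^2


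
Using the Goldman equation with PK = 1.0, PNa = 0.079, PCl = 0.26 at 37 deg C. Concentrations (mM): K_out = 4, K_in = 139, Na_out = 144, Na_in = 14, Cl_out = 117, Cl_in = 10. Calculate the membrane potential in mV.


Vm = (RT/F)*ln((PK*Ko + PNa*Nao + PCl*Cli)/(PK*Ki + PNa*Nai + PCl*Clo))
Numer = 17.976, Denom = 170.526
Vm = -60.13 mV


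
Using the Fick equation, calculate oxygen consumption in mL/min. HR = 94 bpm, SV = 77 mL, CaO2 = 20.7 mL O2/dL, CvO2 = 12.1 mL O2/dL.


CO = HR*SV = 94*77/1000 = 7.238 L/min
a-v O2 diff = 20.7 - 12.1 = 8.6 mL/dL
VO2 = CO * (CaO2-CvO2) * 10 dL/L
VO2 = 7.238 * 8.6 * 10
VO2 = 622.5 mL/min


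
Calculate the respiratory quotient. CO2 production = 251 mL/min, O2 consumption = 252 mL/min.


RQ = VCO2 / VO2
RQ = 251 / 252
RQ = 0.996
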